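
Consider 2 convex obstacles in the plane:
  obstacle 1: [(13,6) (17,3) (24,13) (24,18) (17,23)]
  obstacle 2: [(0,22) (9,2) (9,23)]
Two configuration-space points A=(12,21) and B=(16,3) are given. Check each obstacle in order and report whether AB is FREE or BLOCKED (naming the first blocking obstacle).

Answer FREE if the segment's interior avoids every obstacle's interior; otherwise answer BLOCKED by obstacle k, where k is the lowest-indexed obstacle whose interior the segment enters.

Obstacle 1 [(13,6) (17,3) (24,13) (24,18) (17,23)]:
  edge (13,6)–(17,3): crosses AB
  edge (17,3)–(24,13): clear
  edge (24,13)–(24,18): clear
  edge (24,18)–(17,23): clear
  edge (17,23)–(13,6): crosses AB
  → BLOCKED
Obstacle 2 [(0,22) (9,2) (9,23)]:
  edge (0,22)–(9,2): clear
  edge (9,2)–(9,23): clear
  edge (9,23)–(0,22): clear
  midpoint (14,12) outside
  → clear

BLOCKED by obstacle 1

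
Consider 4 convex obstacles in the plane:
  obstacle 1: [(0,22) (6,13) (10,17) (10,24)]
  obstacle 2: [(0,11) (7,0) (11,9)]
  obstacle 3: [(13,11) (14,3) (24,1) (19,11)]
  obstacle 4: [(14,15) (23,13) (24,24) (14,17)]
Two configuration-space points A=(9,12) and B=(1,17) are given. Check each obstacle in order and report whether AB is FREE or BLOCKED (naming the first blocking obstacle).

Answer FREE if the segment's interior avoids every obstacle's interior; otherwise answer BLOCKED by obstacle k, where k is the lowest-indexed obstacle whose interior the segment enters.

BLOCKED by obstacle 1

Obstacle 1 [(0,22) (6,13) (10,17) (10,24)]:
  edge (0,22)–(6,13): crosses AB
  edge (6,13)–(10,17): crosses AB
  edge (10,17)–(10,24): clear
  edge (10,24)–(0,22): clear
  → BLOCKED
Obstacle 2 [(0,11) (7,0) (11,9)]:
  edge (0,11)–(7,0): clear
  edge (7,0)–(11,9): clear
  edge (11,9)–(0,11): clear
  midpoint (5,29/2) outside
  → clear
Obstacle 3 [(13,11) (14,3) (24,1) (19,11)]:
  edge (13,11)–(14,3): clear
  edge (14,3)–(24,1): clear
  edge (24,1)–(19,11): clear
  edge (19,11)–(13,11): clear
  midpoint (5,29/2) outside
  → clear
Obstacle 4 [(14,15) (23,13) (24,24) (14,17)]:
  edge (14,15)–(23,13): clear
  edge (23,13)–(24,24): clear
  edge (24,24)–(14,17): clear
  edge (14,17)–(14,15): clear
  midpoint (5,29/2) outside
  → clear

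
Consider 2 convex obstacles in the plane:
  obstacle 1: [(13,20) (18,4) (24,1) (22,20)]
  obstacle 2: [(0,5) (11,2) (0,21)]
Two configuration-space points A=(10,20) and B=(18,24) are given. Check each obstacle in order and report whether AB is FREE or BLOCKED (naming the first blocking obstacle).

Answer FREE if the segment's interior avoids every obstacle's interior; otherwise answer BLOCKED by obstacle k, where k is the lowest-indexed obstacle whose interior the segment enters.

FREE

Obstacle 1 [(13,20) (18,4) (24,1) (22,20)]:
  edge (13,20)–(18,4): clear
  edge (18,4)–(24,1): clear
  edge (24,1)–(22,20): clear
  edge (22,20)–(13,20): clear
  midpoint (14,22) outside
  → clear
Obstacle 2 [(0,5) (11,2) (0,21)]:
  edge (0,5)–(11,2): clear
  edge (11,2)–(0,21): clear
  edge (0,21)–(0,5): clear
  midpoint (14,22) outside
  → clear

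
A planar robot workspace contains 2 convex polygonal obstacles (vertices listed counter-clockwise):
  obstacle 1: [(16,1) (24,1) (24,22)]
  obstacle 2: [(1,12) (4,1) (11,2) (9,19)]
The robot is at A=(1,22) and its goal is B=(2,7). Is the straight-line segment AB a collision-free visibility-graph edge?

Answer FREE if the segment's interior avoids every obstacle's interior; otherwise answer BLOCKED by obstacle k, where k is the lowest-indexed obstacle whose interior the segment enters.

BLOCKED by obstacle 2

Obstacle 1 [(16,1) (24,1) (24,22)]:
  edge (16,1)–(24,1): clear
  edge (24,1)–(24,22): clear
  edge (24,22)–(16,1): clear
  midpoint (3/2,29/2) outside
  → clear
Obstacle 2 [(1,12) (4,1) (11,2) (9,19)]:
  edge (1,12)–(4,1): crosses AB
  edge (4,1)–(11,2): clear
  edge (11,2)–(9,19): clear
  edge (9,19)–(1,12): crosses AB
  → BLOCKED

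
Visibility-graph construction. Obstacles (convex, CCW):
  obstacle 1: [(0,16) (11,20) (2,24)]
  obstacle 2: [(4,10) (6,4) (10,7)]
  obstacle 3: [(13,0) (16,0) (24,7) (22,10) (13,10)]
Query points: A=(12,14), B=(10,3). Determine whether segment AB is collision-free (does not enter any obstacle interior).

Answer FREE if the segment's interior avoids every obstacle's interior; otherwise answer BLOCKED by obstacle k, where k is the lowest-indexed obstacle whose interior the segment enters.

Obstacle 1 [(0,16) (11,20) (2,24)]:
  edge (0,16)–(11,20): clear
  edge (11,20)–(2,24): clear
  edge (2,24)–(0,16): clear
  midpoint (11,17/2) outside
  → clear
Obstacle 2 [(4,10) (6,4) (10,7)]:
  edge (4,10)–(6,4): clear
  edge (6,4)–(10,7): clear
  edge (10,7)–(4,10): clear
  midpoint (11,17/2) outside
  → clear
Obstacle 3 [(13,0) (16,0) (24,7) (22,10) (13,10)]:
  edge (13,0)–(16,0): clear
  edge (16,0)–(24,7): clear
  edge (24,7)–(22,10): clear
  edge (22,10)–(13,10): clear
  edge (13,10)–(13,0): clear
  midpoint (11,17/2) outside
  → clear

FREE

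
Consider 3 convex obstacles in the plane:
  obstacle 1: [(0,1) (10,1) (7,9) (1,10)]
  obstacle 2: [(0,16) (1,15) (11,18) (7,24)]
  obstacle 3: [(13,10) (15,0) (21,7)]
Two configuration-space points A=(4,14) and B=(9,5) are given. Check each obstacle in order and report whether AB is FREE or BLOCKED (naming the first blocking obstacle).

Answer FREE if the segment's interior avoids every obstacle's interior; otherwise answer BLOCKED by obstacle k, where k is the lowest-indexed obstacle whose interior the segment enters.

BLOCKED by obstacle 1

Obstacle 1 [(0,1) (10,1) (7,9) (1,10)]:
  edge (0,1)–(10,1): clear
  edge (10,1)–(7,9): crosses AB
  edge (7,9)–(1,10): crosses AB
  edge (1,10)–(0,1): clear
  → BLOCKED
Obstacle 2 [(0,16) (1,15) (11,18) (7,24)]:
  edge (0,16)–(1,15): clear
  edge (1,15)–(11,18): clear
  edge (11,18)–(7,24): clear
  edge (7,24)–(0,16): clear
  midpoint (13/2,19/2) outside
  → clear
Obstacle 3 [(13,10) (15,0) (21,7)]:
  edge (13,10)–(15,0): clear
  edge (15,0)–(21,7): clear
  edge (21,7)–(13,10): clear
  midpoint (13/2,19/2) outside
  → clear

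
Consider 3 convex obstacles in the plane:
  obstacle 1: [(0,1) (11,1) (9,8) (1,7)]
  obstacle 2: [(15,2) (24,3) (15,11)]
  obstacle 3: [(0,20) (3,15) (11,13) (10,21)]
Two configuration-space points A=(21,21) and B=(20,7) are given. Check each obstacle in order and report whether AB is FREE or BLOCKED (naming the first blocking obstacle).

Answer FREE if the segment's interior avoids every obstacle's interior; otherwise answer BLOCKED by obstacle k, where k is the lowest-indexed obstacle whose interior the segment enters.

FREE

Obstacle 1 [(0,1) (11,1) (9,8) (1,7)]:
  edge (0,1)–(11,1): clear
  edge (11,1)–(9,8): clear
  edge (9,8)–(1,7): clear
  edge (1,7)–(0,1): clear
  midpoint (41/2,14) outside
  → clear
Obstacle 2 [(15,2) (24,3) (15,11)]:
  edge (15,2)–(24,3): clear
  edge (24,3)–(15,11): clear
  edge (15,11)–(15,2): clear
  midpoint (41/2,14) outside
  → clear
Obstacle 3 [(0,20) (3,15) (11,13) (10,21)]:
  edge (0,20)–(3,15): clear
  edge (3,15)–(11,13): clear
  edge (11,13)–(10,21): clear
  edge (10,21)–(0,20): clear
  midpoint (41/2,14) outside
  → clear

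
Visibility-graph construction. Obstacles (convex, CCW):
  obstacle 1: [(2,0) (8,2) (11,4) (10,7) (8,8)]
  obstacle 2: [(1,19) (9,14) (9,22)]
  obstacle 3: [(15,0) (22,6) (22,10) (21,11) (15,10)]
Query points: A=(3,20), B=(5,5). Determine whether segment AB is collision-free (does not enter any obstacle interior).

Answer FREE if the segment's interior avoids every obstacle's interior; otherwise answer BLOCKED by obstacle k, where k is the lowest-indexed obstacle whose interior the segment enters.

BLOCKED by obstacle 2

Obstacle 1 [(2,0) (8,2) (11,4) (10,7) (8,8)]:
  edge (2,0)–(8,2): clear
  edge (8,2)–(11,4): clear
  edge (11,4)–(10,7): clear
  edge (10,7)–(8,8): clear
  edge (8,8)–(2,0): clear
  midpoint (4,25/2) outside
  → clear
Obstacle 2 [(1,19) (9,14) (9,22)]:
  edge (1,19)–(9,14): crosses AB
  edge (9,14)–(9,22): clear
  edge (9,22)–(1,19): crosses AB
  → BLOCKED
Obstacle 3 [(15,0) (22,6) (22,10) (21,11) (15,10)]:
  edge (15,0)–(22,6): clear
  edge (22,6)–(22,10): clear
  edge (22,10)–(21,11): clear
  edge (21,11)–(15,10): clear
  edge (15,10)–(15,0): clear
  midpoint (4,25/2) outside
  → clear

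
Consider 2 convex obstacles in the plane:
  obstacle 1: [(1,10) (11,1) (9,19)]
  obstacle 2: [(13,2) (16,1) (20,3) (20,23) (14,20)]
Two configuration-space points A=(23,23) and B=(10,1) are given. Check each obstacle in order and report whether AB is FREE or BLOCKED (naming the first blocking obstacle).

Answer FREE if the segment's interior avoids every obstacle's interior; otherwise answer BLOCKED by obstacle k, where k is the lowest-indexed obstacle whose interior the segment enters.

Obstacle 1 [(1,10) (11,1) (9,19)]:
  edge (1,10)–(11,1): crosses AB
  edge (11,1)–(9,19): crosses AB
  edge (9,19)–(1,10): clear
  → BLOCKED
Obstacle 2 [(13,2) (16,1) (20,3) (20,23) (14,20)]:
  edge (13,2)–(16,1): clear
  edge (16,1)–(20,3): clear
  edge (20,3)–(20,23): crosses AB
  edge (20,23)–(14,20): clear
  edge (14,20)–(13,2): crosses AB
  → BLOCKED

BLOCKED by obstacle 1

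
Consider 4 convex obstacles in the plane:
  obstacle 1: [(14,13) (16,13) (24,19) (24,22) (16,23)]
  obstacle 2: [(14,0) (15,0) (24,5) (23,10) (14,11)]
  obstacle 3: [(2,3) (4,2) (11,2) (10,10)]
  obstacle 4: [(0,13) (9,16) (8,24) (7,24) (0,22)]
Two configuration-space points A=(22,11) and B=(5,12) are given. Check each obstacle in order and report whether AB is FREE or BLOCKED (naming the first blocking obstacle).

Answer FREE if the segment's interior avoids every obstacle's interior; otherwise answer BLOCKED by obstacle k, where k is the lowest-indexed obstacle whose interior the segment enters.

FREE

Obstacle 1 [(14,13) (16,13) (24,19) (24,22) (16,23)]:
  edge (14,13)–(16,13): clear
  edge (16,13)–(24,19): clear
  edge (24,19)–(24,22): clear
  edge (24,22)–(16,23): clear
  edge (16,23)–(14,13): clear
  midpoint (27/2,23/2) outside
  → clear
Obstacle 2 [(14,0) (15,0) (24,5) (23,10) (14,11)]:
  edge (14,0)–(15,0): clear
  edge (15,0)–(24,5): clear
  edge (24,5)–(23,10): clear
  edge (23,10)–(14,11): clear
  edge (14,11)–(14,0): clear
  midpoint (27/2,23/2) outside
  → clear
Obstacle 3 [(2,3) (4,2) (11,2) (10,10)]:
  edge (2,3)–(4,2): clear
  edge (4,2)–(11,2): clear
  edge (11,2)–(10,10): clear
  edge (10,10)–(2,3): clear
  midpoint (27/2,23/2) outside
  → clear
Obstacle 4 [(0,13) (9,16) (8,24) (7,24) (0,22)]:
  edge (0,13)–(9,16): clear
  edge (9,16)–(8,24): clear
  edge (8,24)–(7,24): clear
  edge (7,24)–(0,22): clear
  edge (0,22)–(0,13): clear
  midpoint (27/2,23/2) outside
  → clear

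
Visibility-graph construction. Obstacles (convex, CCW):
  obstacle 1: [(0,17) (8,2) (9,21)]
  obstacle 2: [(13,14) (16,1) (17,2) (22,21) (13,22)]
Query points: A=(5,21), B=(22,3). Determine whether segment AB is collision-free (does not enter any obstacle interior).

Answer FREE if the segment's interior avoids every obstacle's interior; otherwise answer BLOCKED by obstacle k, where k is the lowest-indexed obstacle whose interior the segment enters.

Obstacle 1 [(0,17) (8,2) (9,21)]:
  edge (0,17)–(8,2): clear
  edge (8,2)–(9,21): crosses AB
  edge (9,21)–(0,17): crosses AB
  → BLOCKED
Obstacle 2 [(13,14) (16,1) (17,2) (22,21) (13,22)]:
  edge (13,14)–(16,1): crosses AB
  edge (16,1)–(17,2): clear
  edge (17,2)–(22,21): crosses AB
  edge (22,21)–(13,22): clear
  edge (13,22)–(13,14): clear
  → BLOCKED

BLOCKED by obstacle 1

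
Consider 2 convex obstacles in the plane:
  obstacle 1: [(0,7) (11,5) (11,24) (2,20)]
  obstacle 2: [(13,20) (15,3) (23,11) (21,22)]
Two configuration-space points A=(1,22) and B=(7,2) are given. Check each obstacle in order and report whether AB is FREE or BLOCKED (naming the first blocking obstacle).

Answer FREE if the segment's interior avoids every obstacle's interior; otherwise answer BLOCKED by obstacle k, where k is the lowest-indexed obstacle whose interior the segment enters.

Obstacle 1 [(0,7) (11,5) (11,24) (2,20)]:
  edge (0,7)–(11,5): crosses AB
  edge (11,5)–(11,24): clear
  edge (11,24)–(2,20): clear
  edge (2,20)–(0,7): crosses AB
  → BLOCKED
Obstacle 2 [(13,20) (15,3) (23,11) (21,22)]:
  edge (13,20)–(15,3): clear
  edge (15,3)–(23,11): clear
  edge (23,11)–(21,22): clear
  edge (21,22)–(13,20): clear
  midpoint (4,12) outside
  → clear

BLOCKED by obstacle 1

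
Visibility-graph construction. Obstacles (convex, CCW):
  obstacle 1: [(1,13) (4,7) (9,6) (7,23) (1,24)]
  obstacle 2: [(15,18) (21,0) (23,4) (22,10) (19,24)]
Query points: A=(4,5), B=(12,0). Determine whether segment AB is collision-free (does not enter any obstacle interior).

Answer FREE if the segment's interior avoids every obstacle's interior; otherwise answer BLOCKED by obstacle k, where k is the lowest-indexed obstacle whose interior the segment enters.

Obstacle 1 [(1,13) (4,7) (9,6) (7,23) (1,24)]:
  edge (1,13)–(4,7): clear
  edge (4,7)–(9,6): clear
  edge (9,6)–(7,23): clear
  edge (7,23)–(1,24): clear
  edge (1,24)–(1,13): clear
  midpoint (8,5/2) outside
  → clear
Obstacle 2 [(15,18) (21,0) (23,4) (22,10) (19,24)]:
  edge (15,18)–(21,0): clear
  edge (21,0)–(23,4): clear
  edge (23,4)–(22,10): clear
  edge (22,10)–(19,24): clear
  edge (19,24)–(15,18): clear
  midpoint (8,5/2) outside
  → clear

FREE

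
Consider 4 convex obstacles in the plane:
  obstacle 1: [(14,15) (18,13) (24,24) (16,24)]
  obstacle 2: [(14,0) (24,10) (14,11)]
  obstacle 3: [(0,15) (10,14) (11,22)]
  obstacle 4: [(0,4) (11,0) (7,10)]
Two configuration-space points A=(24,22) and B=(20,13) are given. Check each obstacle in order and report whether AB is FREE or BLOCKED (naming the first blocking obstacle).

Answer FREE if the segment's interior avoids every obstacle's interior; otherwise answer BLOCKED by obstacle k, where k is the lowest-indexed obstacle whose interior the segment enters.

FREE

Obstacle 1 [(14,15) (18,13) (24,24) (16,24)]:
  edge (14,15)–(18,13): clear
  edge (18,13)–(24,24): clear
  edge (24,24)–(16,24): clear
  edge (16,24)–(14,15): clear
  midpoint (22,35/2) outside
  → clear
Obstacle 2 [(14,0) (24,10) (14,11)]:
  edge (14,0)–(24,10): clear
  edge (24,10)–(14,11): clear
  edge (14,11)–(14,0): clear
  midpoint (22,35/2) outside
  → clear
Obstacle 3 [(0,15) (10,14) (11,22)]:
  edge (0,15)–(10,14): clear
  edge (10,14)–(11,22): clear
  edge (11,22)–(0,15): clear
  midpoint (22,35/2) outside
  → clear
Obstacle 4 [(0,4) (11,0) (7,10)]:
  edge (0,4)–(11,0): clear
  edge (11,0)–(7,10): clear
  edge (7,10)–(0,4): clear
  midpoint (22,35/2) outside
  → clear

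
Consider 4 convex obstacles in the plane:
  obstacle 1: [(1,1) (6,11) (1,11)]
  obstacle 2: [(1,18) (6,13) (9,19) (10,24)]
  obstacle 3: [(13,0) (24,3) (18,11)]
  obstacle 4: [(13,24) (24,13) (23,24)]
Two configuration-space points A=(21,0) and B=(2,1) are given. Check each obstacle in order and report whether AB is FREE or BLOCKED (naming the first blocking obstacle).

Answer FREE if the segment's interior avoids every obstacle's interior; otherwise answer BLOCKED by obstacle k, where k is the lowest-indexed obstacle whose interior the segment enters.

BLOCKED by obstacle 3

Obstacle 1 [(1,1) (6,11) (1,11)]:
  edge (1,1)–(6,11): clear
  edge (6,11)–(1,11): clear
  edge (1,11)–(1,1): clear
  midpoint (23/2,1/2) outside
  → clear
Obstacle 2 [(1,18) (6,13) (9,19) (10,24)]:
  edge (1,18)–(6,13): clear
  edge (6,13)–(9,19): clear
  edge (9,19)–(10,24): clear
  edge (10,24)–(1,18): clear
  midpoint (23/2,1/2) outside
  → clear
Obstacle 3 [(13,0) (24,3) (18,11)]:
  edge (13,0)–(24,3): crosses AB
  edge (24,3)–(18,11): clear
  edge (18,11)–(13,0): crosses AB
  → BLOCKED
Obstacle 4 [(13,24) (24,13) (23,24)]:
  edge (13,24)–(24,13): clear
  edge (24,13)–(23,24): clear
  edge (23,24)–(13,24): clear
  midpoint (23/2,1/2) outside
  → clear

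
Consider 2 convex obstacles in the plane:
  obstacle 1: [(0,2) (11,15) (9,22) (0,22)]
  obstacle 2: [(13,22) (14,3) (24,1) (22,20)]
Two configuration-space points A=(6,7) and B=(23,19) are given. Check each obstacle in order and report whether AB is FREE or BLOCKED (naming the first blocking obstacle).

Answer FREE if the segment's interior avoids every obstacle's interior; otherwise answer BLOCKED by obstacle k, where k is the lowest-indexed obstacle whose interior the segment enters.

Obstacle 1 [(0,2) (11,15) (9,22) (0,22)]:
  edge (0,2)–(11,15): clear
  edge (11,15)–(9,22): clear
  edge (9,22)–(0,22): clear
  edge (0,22)–(0,2): clear
  midpoint (29/2,13) outside
  → clear
Obstacle 2 [(13,22) (14,3) (24,1) (22,20)]:
  edge (13,22)–(14,3): crosses AB
  edge (14,3)–(24,1): clear
  edge (24,1)–(22,20): crosses AB
  edge (22,20)–(13,22): clear
  → BLOCKED

BLOCKED by obstacle 2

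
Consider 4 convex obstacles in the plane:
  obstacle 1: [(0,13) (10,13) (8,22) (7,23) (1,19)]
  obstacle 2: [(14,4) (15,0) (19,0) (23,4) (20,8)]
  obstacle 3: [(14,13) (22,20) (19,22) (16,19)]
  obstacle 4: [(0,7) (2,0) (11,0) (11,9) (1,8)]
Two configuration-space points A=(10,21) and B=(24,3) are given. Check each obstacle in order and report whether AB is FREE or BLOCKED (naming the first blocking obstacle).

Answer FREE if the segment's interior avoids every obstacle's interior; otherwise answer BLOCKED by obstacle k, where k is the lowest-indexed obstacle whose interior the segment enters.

Obstacle 1 [(0,13) (10,13) (8,22) (7,23) (1,19)]:
  edge (0,13)–(10,13): clear
  edge (10,13)–(8,22): clear
  edge (8,22)–(7,23): clear
  edge (7,23)–(1,19): clear
  edge (1,19)–(0,13): clear
  midpoint (17,12) outside
  → clear
Obstacle 2 [(14,4) (15,0) (19,0) (23,4) (20,8)]:
  edge (14,4)–(15,0): clear
  edge (15,0)–(19,0): clear
  edge (19,0)–(23,4): clear
  edge (23,4)–(20,8): clear
  edge (20,8)–(14,4): clear
  midpoint (17,12) outside
  → clear
Obstacle 3 [(14,13) (22,20) (19,22) (16,19)]:
  edge (14,13)–(22,20): crosses AB
  edge (22,20)–(19,22): clear
  edge (19,22)–(16,19): clear
  edge (16,19)–(14,13): crosses AB
  → BLOCKED
Obstacle 4 [(0,7) (2,0) (11,0) (11,9) (1,8)]:
  edge (0,7)–(2,0): clear
  edge (2,0)–(11,0): clear
  edge (11,0)–(11,9): clear
  edge (11,9)–(1,8): clear
  edge (1,8)–(0,7): clear
  midpoint (17,12) outside
  → clear

BLOCKED by obstacle 3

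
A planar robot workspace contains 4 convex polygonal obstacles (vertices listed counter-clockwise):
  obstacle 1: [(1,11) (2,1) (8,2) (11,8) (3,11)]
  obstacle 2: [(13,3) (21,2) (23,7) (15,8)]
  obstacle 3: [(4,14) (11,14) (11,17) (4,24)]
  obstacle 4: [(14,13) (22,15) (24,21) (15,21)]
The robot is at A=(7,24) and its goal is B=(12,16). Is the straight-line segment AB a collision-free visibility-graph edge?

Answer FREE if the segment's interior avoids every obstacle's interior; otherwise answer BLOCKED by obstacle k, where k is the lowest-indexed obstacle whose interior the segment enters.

FREE

Obstacle 1 [(1,11) (2,1) (8,2) (11,8) (3,11)]:
  edge (1,11)–(2,1): clear
  edge (2,1)–(8,2): clear
  edge (8,2)–(11,8): clear
  edge (11,8)–(3,11): clear
  edge (3,11)–(1,11): clear
  midpoint (19/2,20) outside
  → clear
Obstacle 2 [(13,3) (21,2) (23,7) (15,8)]:
  edge (13,3)–(21,2): clear
  edge (21,2)–(23,7): clear
  edge (23,7)–(15,8): clear
  edge (15,8)–(13,3): clear
  midpoint (19/2,20) outside
  → clear
Obstacle 3 [(4,14) (11,14) (11,17) (4,24)]:
  edge (4,14)–(11,14): clear
  edge (11,14)–(11,17): clear
  edge (11,17)–(4,24): clear
  edge (4,24)–(4,14): clear
  midpoint (19/2,20) outside
  → clear
Obstacle 4 [(14,13) (22,15) (24,21) (15,21)]:
  edge (14,13)–(22,15): clear
  edge (22,15)–(24,21): clear
  edge (24,21)–(15,21): clear
  edge (15,21)–(14,13): clear
  midpoint (19/2,20) outside
  → clear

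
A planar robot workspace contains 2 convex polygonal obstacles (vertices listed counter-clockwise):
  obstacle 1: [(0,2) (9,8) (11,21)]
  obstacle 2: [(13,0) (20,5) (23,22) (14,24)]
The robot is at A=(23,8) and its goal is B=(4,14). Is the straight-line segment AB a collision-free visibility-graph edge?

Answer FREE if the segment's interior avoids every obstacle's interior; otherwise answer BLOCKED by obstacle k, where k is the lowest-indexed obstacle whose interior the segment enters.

BLOCKED by obstacle 1

Obstacle 1 [(0,2) (9,8) (11,21)]:
  edge (0,2)–(9,8): clear
  edge (9,8)–(11,21): crosses AB
  edge (11,21)–(0,2): crosses AB
  → BLOCKED
Obstacle 2 [(13,0) (20,5) (23,22) (14,24)]:
  edge (13,0)–(20,5): clear
  edge (20,5)–(23,22): crosses AB
  edge (23,22)–(14,24): clear
  edge (14,24)–(13,0): crosses AB
  → BLOCKED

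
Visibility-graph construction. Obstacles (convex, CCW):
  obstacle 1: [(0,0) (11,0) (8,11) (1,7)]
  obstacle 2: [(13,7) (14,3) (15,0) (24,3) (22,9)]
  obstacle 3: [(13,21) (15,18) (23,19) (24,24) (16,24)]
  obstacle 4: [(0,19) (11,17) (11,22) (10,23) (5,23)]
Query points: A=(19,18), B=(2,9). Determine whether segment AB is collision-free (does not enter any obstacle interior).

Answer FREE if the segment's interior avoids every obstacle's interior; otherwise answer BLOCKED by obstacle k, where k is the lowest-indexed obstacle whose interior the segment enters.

Obstacle 1 [(0,0) (11,0) (8,11) (1,7)]:
  edge (0,0)–(11,0): clear
  edge (11,0)–(8,11): clear
  edge (8,11)–(1,7): clear
  edge (1,7)–(0,0): clear
  midpoint (21/2,27/2) outside
  → clear
Obstacle 2 [(13,7) (14,3) (15,0) (24,3) (22,9)]:
  edge (13,7)–(14,3): clear
  edge (14,3)–(15,0): clear
  edge (15,0)–(24,3): clear
  edge (24,3)–(22,9): clear
  edge (22,9)–(13,7): clear
  midpoint (21/2,27/2) outside
  → clear
Obstacle 3 [(13,21) (15,18) (23,19) (24,24) (16,24)]:
  edge (13,21)–(15,18): clear
  edge (15,18)–(23,19): clear
  edge (23,19)–(24,24): clear
  edge (24,24)–(16,24): clear
  edge (16,24)–(13,21): clear
  midpoint (21/2,27/2) outside
  → clear
Obstacle 4 [(0,19) (11,17) (11,22) (10,23) (5,23)]:
  edge (0,19)–(11,17): clear
  edge (11,17)–(11,22): clear
  edge (11,22)–(10,23): clear
  edge (10,23)–(5,23): clear
  edge (5,23)–(0,19): clear
  midpoint (21/2,27/2) outside
  → clear

FREE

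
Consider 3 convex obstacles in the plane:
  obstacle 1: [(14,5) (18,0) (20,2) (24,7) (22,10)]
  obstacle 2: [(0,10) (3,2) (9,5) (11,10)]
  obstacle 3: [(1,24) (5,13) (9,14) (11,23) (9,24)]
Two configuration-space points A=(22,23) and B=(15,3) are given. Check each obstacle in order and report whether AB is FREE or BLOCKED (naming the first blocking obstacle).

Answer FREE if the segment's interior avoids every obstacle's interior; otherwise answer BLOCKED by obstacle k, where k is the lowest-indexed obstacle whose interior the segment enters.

BLOCKED by obstacle 1

Obstacle 1 [(14,5) (18,0) (20,2) (24,7) (22,10)]:
  edge (14,5)–(18,0): crosses AB
  edge (18,0)–(20,2): clear
  edge (20,2)–(24,7): clear
  edge (24,7)–(22,10): clear
  edge (22,10)–(14,5): crosses AB
  → BLOCKED
Obstacle 2 [(0,10) (3,2) (9,5) (11,10)]:
  edge (0,10)–(3,2): clear
  edge (3,2)–(9,5): clear
  edge (9,5)–(11,10): clear
  edge (11,10)–(0,10): clear
  midpoint (37/2,13) outside
  → clear
Obstacle 3 [(1,24) (5,13) (9,14) (11,23) (9,24)]:
  edge (1,24)–(5,13): clear
  edge (5,13)–(9,14): clear
  edge (9,14)–(11,23): clear
  edge (11,23)–(9,24): clear
  edge (9,24)–(1,24): clear
  midpoint (37/2,13) outside
  → clear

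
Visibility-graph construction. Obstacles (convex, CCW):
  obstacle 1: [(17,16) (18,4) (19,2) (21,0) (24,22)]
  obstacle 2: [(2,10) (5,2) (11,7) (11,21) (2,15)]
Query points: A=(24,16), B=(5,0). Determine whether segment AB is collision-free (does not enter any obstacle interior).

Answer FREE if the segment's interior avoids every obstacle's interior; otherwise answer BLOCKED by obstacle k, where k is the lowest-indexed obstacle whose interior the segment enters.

Obstacle 1 [(17,16) (18,4) (19,2) (21,0) (24,22)]:
  edge (17,16)–(18,4): crosses AB
  edge (18,4)–(19,2): clear
  edge (19,2)–(21,0): clear
  edge (21,0)–(24,22): crosses AB
  edge (24,22)–(17,16): clear
  → BLOCKED
Obstacle 2 [(2,10) (5,2) (11,7) (11,21) (2,15)]:
  edge (2,10)–(5,2): clear
  edge (5,2)–(11,7): clear
  edge (11,7)–(11,21): clear
  edge (11,21)–(2,15): clear
  edge (2,15)–(2,10): clear
  midpoint (29/2,8) outside
  → clear

BLOCKED by obstacle 1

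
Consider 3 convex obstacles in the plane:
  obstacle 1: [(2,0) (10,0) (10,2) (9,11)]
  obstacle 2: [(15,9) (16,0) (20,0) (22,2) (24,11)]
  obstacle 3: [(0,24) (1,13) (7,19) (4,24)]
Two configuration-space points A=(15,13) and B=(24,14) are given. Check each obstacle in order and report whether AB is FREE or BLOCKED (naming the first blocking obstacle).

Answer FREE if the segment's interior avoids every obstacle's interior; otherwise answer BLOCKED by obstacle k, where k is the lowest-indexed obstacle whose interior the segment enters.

FREE

Obstacle 1 [(2,0) (10,0) (10,2) (9,11)]:
  edge (2,0)–(10,0): clear
  edge (10,0)–(10,2): clear
  edge (10,2)–(9,11): clear
  edge (9,11)–(2,0): clear
  midpoint (39/2,27/2) outside
  → clear
Obstacle 2 [(15,9) (16,0) (20,0) (22,2) (24,11)]:
  edge (15,9)–(16,0): clear
  edge (16,0)–(20,0): clear
  edge (20,0)–(22,2): clear
  edge (22,2)–(24,11): clear
  edge (24,11)–(15,9): clear
  midpoint (39/2,27/2) outside
  → clear
Obstacle 3 [(0,24) (1,13) (7,19) (4,24)]:
  edge (0,24)–(1,13): clear
  edge (1,13)–(7,19): clear
  edge (7,19)–(4,24): clear
  edge (4,24)–(0,24): clear
  midpoint (39/2,27/2) outside
  → clear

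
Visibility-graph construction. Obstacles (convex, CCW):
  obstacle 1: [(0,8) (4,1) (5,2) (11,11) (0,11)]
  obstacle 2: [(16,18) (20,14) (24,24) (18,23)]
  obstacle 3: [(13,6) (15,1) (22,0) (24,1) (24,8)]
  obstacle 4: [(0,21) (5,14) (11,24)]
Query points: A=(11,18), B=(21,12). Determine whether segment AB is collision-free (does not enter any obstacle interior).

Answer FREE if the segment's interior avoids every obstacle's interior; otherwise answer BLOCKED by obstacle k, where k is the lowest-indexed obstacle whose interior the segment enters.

Obstacle 1 [(0,8) (4,1) (5,2) (11,11) (0,11)]:
  edge (0,8)–(4,1): clear
  edge (4,1)–(5,2): clear
  edge (5,2)–(11,11): clear
  edge (11,11)–(0,11): clear
  edge (0,11)–(0,8): clear
  midpoint (16,15) outside
  → clear
Obstacle 2 [(16,18) (20,14) (24,24) (18,23)]:
  edge (16,18)–(20,14): clear
  edge (20,14)–(24,24): clear
  edge (24,24)–(18,23): clear
  edge (18,23)–(16,18): clear
  midpoint (16,15) outside
  → clear
Obstacle 3 [(13,6) (15,1) (22,0) (24,1) (24,8)]:
  edge (13,6)–(15,1): clear
  edge (15,1)–(22,0): clear
  edge (22,0)–(24,1): clear
  edge (24,1)–(24,8): clear
  edge (24,8)–(13,6): clear
  midpoint (16,15) outside
  → clear
Obstacle 4 [(0,21) (5,14) (11,24)]:
  edge (0,21)–(5,14): clear
  edge (5,14)–(11,24): clear
  edge (11,24)–(0,21): clear
  midpoint (16,15) outside
  → clear

FREE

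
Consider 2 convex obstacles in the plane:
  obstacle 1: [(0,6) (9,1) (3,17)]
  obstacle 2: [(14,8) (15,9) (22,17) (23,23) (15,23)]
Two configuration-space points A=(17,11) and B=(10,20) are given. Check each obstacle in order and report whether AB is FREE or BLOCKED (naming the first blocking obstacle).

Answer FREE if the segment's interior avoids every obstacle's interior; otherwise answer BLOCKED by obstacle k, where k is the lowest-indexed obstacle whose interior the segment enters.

Obstacle 1 [(0,6) (9,1) (3,17)]:
  edge (0,6)–(9,1): clear
  edge (9,1)–(3,17): clear
  edge (3,17)–(0,6): clear
  midpoint (27/2,31/2) outside
  → clear
Obstacle 2 [(14,8) (15,9) (22,17) (23,23) (15,23)]:
  edge (14,8)–(15,9): clear
  edge (15,9)–(22,17): crosses AB
  edge (22,17)–(23,23): clear
  edge (23,23)–(15,23): clear
  edge (15,23)–(14,8): crosses AB
  → BLOCKED

BLOCKED by obstacle 2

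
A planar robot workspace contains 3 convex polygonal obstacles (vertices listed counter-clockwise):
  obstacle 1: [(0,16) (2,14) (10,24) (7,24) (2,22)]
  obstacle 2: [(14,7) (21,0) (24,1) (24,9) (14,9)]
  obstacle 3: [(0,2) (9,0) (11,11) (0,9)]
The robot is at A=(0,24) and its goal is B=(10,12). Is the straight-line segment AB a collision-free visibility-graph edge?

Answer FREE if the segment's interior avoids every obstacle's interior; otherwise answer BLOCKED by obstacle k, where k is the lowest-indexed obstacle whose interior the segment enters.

BLOCKED by obstacle 1

Obstacle 1 [(0,16) (2,14) (10,24) (7,24) (2,22)]:
  edge (0,16)–(2,14): clear
  edge (2,14)–(10,24): crosses AB
  edge (10,24)–(7,24): clear
  edge (7,24)–(2,22): clear
  edge (2,22)–(0,16): crosses AB
  → BLOCKED
Obstacle 2 [(14,7) (21,0) (24,1) (24,9) (14,9)]:
  edge (14,7)–(21,0): clear
  edge (21,0)–(24,1): clear
  edge (24,1)–(24,9): clear
  edge (24,9)–(14,9): clear
  edge (14,9)–(14,7): clear
  midpoint (5,18) outside
  → clear
Obstacle 3 [(0,2) (9,0) (11,11) (0,9)]:
  edge (0,2)–(9,0): clear
  edge (9,0)–(11,11): clear
  edge (11,11)–(0,9): clear
  edge (0,9)–(0,2): clear
  midpoint (5,18) outside
  → clear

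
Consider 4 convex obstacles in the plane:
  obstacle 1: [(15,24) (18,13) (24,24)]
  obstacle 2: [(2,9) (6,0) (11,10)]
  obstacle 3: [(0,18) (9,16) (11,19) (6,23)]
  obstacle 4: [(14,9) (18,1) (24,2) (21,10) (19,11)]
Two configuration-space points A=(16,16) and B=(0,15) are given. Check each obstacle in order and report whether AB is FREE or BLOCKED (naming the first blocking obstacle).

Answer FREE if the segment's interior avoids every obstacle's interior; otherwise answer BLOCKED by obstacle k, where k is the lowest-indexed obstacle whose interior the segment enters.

FREE

Obstacle 1 [(15,24) (18,13) (24,24)]:
  edge (15,24)–(18,13): clear
  edge (18,13)–(24,24): clear
  edge (24,24)–(15,24): clear
  midpoint (8,31/2) outside
  → clear
Obstacle 2 [(2,9) (6,0) (11,10)]:
  edge (2,9)–(6,0): clear
  edge (6,0)–(11,10): clear
  edge (11,10)–(2,9): clear
  midpoint (8,31/2) outside
  → clear
Obstacle 3 [(0,18) (9,16) (11,19) (6,23)]:
  edge (0,18)–(9,16): clear
  edge (9,16)–(11,19): clear
  edge (11,19)–(6,23): clear
  edge (6,23)–(0,18): clear
  midpoint (8,31/2) outside
  → clear
Obstacle 4 [(14,9) (18,1) (24,2) (21,10) (19,11)]:
  edge (14,9)–(18,1): clear
  edge (18,1)–(24,2): clear
  edge (24,2)–(21,10): clear
  edge (21,10)–(19,11): clear
  edge (19,11)–(14,9): clear
  midpoint (8,31/2) outside
  → clear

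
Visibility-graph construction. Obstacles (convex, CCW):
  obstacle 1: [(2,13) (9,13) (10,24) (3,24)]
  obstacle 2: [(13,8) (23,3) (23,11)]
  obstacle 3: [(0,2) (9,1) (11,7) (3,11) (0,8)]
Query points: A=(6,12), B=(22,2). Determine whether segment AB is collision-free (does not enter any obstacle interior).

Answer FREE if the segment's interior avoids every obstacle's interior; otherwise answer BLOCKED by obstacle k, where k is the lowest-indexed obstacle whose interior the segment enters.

FREE

Obstacle 1 [(2,13) (9,13) (10,24) (3,24)]:
  edge (2,13)–(9,13): clear
  edge (9,13)–(10,24): clear
  edge (10,24)–(3,24): clear
  edge (3,24)–(2,13): clear
  midpoint (14,7) outside
  → clear
Obstacle 2 [(13,8) (23,3) (23,11)]:
  edge (13,8)–(23,3): clear
  edge (23,3)–(23,11): clear
  edge (23,11)–(13,8): clear
  midpoint (14,7) outside
  → clear
Obstacle 3 [(0,2) (9,1) (11,7) (3,11) (0,8)]:
  edge (0,2)–(9,1): clear
  edge (9,1)–(11,7): clear
  edge (11,7)–(3,11): clear
  edge (3,11)–(0,8): clear
  edge (0,8)–(0,2): clear
  midpoint (14,7) outside
  → clear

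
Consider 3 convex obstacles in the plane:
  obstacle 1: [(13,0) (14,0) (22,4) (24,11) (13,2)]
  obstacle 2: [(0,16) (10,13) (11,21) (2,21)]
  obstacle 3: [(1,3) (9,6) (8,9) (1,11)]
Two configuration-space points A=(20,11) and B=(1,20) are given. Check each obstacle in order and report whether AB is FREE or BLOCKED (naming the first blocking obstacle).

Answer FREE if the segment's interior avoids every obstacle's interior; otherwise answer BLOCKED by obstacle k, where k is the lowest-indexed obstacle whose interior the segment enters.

Obstacle 1 [(13,0) (14,0) (22,4) (24,11) (13,2)]:
  edge (13,0)–(14,0): clear
  edge (14,0)–(22,4): clear
  edge (22,4)–(24,11): clear
  edge (24,11)–(13,2): clear
  edge (13,2)–(13,0): clear
  midpoint (21/2,31/2) outside
  → clear
Obstacle 2 [(0,16) (10,13) (11,21) (2,21)]:
  edge (0,16)–(10,13): clear
  edge (10,13)–(11,21): crosses AB
  edge (11,21)–(2,21): clear
  edge (2,21)–(0,16): crosses AB
  → BLOCKED
Obstacle 3 [(1,3) (9,6) (8,9) (1,11)]:
  edge (1,3)–(9,6): clear
  edge (9,6)–(8,9): clear
  edge (8,9)–(1,11): clear
  edge (1,11)–(1,3): clear
  midpoint (21/2,31/2) outside
  → clear

BLOCKED by obstacle 2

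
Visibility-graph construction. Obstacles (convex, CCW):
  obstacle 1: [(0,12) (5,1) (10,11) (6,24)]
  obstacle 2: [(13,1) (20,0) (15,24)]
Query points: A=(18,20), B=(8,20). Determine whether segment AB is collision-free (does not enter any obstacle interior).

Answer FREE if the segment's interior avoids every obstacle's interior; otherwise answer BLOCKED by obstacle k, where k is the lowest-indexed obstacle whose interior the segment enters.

BLOCKED by obstacle 2

Obstacle 1 [(0,12) (5,1) (10,11) (6,24)]:
  edge (0,12)–(5,1): clear
  edge (5,1)–(10,11): clear
  edge (10,11)–(6,24): clear
  edge (6,24)–(0,12): clear
  midpoint (13,20) outside
  → clear
Obstacle 2 [(13,1) (20,0) (15,24)]:
  edge (13,1)–(20,0): clear
  edge (20,0)–(15,24): crosses AB
  edge (15,24)–(13,1): crosses AB
  → BLOCKED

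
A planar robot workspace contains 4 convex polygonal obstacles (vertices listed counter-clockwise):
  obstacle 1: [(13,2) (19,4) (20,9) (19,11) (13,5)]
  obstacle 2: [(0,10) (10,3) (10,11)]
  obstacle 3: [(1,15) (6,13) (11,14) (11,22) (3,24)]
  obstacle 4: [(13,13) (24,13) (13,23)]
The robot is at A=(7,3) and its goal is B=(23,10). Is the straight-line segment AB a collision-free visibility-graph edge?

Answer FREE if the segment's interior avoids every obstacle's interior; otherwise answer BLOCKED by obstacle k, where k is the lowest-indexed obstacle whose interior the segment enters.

Obstacle 1 [(13,2) (19,4) (20,9) (19,11) (13,5)]:
  edge (13,2)–(19,4): clear
  edge (19,4)–(20,9): crosses AB
  edge (20,9)–(19,11): clear
  edge (19,11)–(13,5): crosses AB
  edge (13,5)–(13,2): clear
  → BLOCKED
Obstacle 2 [(0,10) (10,3) (10,11)]:
  edge (0,10)–(10,3): crosses AB
  edge (10,3)–(10,11): crosses AB
  edge (10,11)–(0,10): clear
  → BLOCKED
Obstacle 3 [(1,15) (6,13) (11,14) (11,22) (3,24)]:
  edge (1,15)–(6,13): clear
  edge (6,13)–(11,14): clear
  edge (11,14)–(11,22): clear
  edge (11,22)–(3,24): clear
  edge (3,24)–(1,15): clear
  midpoint (15,13/2) outside
  → clear
Obstacle 4 [(13,13) (24,13) (13,23)]:
  edge (13,13)–(24,13): clear
  edge (24,13)–(13,23): clear
  edge (13,23)–(13,13): clear
  midpoint (15,13/2) outside
  → clear

BLOCKED by obstacle 1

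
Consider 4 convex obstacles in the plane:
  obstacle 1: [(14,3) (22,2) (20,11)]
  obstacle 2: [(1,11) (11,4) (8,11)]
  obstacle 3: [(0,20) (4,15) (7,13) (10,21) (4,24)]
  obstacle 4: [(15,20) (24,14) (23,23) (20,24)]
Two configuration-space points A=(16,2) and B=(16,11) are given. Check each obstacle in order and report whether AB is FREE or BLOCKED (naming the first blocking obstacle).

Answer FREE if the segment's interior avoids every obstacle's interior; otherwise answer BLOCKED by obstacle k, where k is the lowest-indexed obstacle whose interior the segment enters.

Obstacle 1 [(14,3) (22,2) (20,11)]:
  edge (14,3)–(22,2): crosses AB
  edge (22,2)–(20,11): clear
  edge (20,11)–(14,3): crosses AB
  → BLOCKED
Obstacle 2 [(1,11) (11,4) (8,11)]:
  edge (1,11)–(11,4): clear
  edge (11,4)–(8,11): clear
  edge (8,11)–(1,11): clear
  midpoint (16,13/2) outside
  → clear
Obstacle 3 [(0,20) (4,15) (7,13) (10,21) (4,24)]:
  edge (0,20)–(4,15): clear
  edge (4,15)–(7,13): clear
  edge (7,13)–(10,21): clear
  edge (10,21)–(4,24): clear
  edge (4,24)–(0,20): clear
  midpoint (16,13/2) outside
  → clear
Obstacle 4 [(15,20) (24,14) (23,23) (20,24)]:
  edge (15,20)–(24,14): clear
  edge (24,14)–(23,23): clear
  edge (23,23)–(20,24): clear
  edge (20,24)–(15,20): clear
  midpoint (16,13/2) outside
  → clear

BLOCKED by obstacle 1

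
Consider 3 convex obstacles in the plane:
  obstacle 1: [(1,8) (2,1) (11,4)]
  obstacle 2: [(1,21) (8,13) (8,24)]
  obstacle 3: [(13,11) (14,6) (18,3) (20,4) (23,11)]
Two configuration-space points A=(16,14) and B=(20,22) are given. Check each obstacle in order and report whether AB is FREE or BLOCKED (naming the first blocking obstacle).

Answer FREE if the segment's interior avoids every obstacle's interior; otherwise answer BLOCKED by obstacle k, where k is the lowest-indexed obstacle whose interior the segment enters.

FREE

Obstacle 1 [(1,8) (2,1) (11,4)]:
  edge (1,8)–(2,1): clear
  edge (2,1)–(11,4): clear
  edge (11,4)–(1,8): clear
  midpoint (18,18) outside
  → clear
Obstacle 2 [(1,21) (8,13) (8,24)]:
  edge (1,21)–(8,13): clear
  edge (8,13)–(8,24): clear
  edge (8,24)–(1,21): clear
  midpoint (18,18) outside
  → clear
Obstacle 3 [(13,11) (14,6) (18,3) (20,4) (23,11)]:
  edge (13,11)–(14,6): clear
  edge (14,6)–(18,3): clear
  edge (18,3)–(20,4): clear
  edge (20,4)–(23,11): clear
  edge (23,11)–(13,11): clear
  midpoint (18,18) outside
  → clear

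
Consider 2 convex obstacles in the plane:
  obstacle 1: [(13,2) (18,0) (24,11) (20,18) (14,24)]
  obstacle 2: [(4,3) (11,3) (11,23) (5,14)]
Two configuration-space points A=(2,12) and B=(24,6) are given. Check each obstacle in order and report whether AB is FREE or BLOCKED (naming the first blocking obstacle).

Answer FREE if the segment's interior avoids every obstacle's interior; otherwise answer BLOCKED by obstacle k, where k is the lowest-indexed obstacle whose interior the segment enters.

BLOCKED by obstacle 1

Obstacle 1 [(13,2) (18,0) (24,11) (20,18) (14,24)]:
  edge (13,2)–(18,0): clear
  edge (18,0)–(24,11): crosses AB
  edge (24,11)–(20,18): clear
  edge (20,18)–(14,24): clear
  edge (14,24)–(13,2): crosses AB
  → BLOCKED
Obstacle 2 [(4,3) (11,3) (11,23) (5,14)]:
  edge (4,3)–(11,3): clear
  edge (11,3)–(11,23): crosses AB
  edge (11,23)–(5,14): clear
  edge (5,14)–(4,3): crosses AB
  → BLOCKED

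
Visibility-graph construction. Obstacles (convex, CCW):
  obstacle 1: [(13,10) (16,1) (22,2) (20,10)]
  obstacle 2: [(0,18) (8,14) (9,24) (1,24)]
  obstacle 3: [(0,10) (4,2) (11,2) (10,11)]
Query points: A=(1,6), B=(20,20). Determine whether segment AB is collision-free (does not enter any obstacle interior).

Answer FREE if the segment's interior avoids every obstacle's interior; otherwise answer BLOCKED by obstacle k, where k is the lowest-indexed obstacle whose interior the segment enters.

BLOCKED by obstacle 3

Obstacle 1 [(13,10) (16,1) (22,2) (20,10)]:
  edge (13,10)–(16,1): clear
  edge (16,1)–(22,2): clear
  edge (22,2)–(20,10): clear
  edge (20,10)–(13,10): clear
  midpoint (21/2,13) outside
  → clear
Obstacle 2 [(0,18) (8,14) (9,24) (1,24)]:
  edge (0,18)–(8,14): clear
  edge (8,14)–(9,24): clear
  edge (9,24)–(1,24): clear
  edge (1,24)–(0,18): clear
  midpoint (21/2,13) outside
  → clear
Obstacle 3 [(0,10) (4,2) (11,2) (10,11)]:
  edge (0,10)–(4,2): crosses AB
  edge (4,2)–(11,2): clear
  edge (11,2)–(10,11): clear
  edge (10,11)–(0,10): crosses AB
  → BLOCKED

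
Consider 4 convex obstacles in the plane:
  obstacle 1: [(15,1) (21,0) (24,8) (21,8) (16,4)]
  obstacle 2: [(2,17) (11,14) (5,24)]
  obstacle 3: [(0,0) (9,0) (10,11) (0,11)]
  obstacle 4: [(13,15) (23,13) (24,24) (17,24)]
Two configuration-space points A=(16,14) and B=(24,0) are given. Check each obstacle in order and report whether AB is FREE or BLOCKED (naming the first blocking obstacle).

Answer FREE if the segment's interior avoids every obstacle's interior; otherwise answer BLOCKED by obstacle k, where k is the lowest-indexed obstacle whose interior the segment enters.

BLOCKED by obstacle 1

Obstacle 1 [(15,1) (21,0) (24,8) (21,8) (16,4)]:
  edge (15,1)–(21,0): clear
  edge (21,0)–(24,8): crosses AB
  edge (24,8)–(21,8): clear
  edge (21,8)–(16,4): crosses AB
  edge (16,4)–(15,1): clear
  → BLOCKED
Obstacle 2 [(2,17) (11,14) (5,24)]:
  edge (2,17)–(11,14): clear
  edge (11,14)–(5,24): clear
  edge (5,24)–(2,17): clear
  midpoint (20,7) outside
  → clear
Obstacle 3 [(0,0) (9,0) (10,11) (0,11)]:
  edge (0,0)–(9,0): clear
  edge (9,0)–(10,11): clear
  edge (10,11)–(0,11): clear
  edge (0,11)–(0,0): clear
  midpoint (20,7) outside
  → clear
Obstacle 4 [(13,15) (23,13) (24,24) (17,24)]:
  edge (13,15)–(23,13): clear
  edge (23,13)–(24,24): clear
  edge (24,24)–(17,24): clear
  edge (17,24)–(13,15): clear
  midpoint (20,7) outside
  → clear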